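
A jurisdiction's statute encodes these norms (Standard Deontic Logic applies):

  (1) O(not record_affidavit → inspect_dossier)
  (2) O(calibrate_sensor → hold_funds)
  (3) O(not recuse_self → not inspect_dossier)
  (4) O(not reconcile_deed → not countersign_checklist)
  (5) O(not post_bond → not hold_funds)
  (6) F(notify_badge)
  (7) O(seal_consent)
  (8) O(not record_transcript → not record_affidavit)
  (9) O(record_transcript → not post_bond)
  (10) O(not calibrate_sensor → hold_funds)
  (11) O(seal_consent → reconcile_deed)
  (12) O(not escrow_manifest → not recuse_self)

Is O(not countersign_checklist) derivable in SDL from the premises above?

No

Premise 4 is O(not reconcile_deed → not countersign_checklist), but O(not reconcile_deed) is not derivable from the premises, so it does not yield O(not countersign_checklist).
No other premise forces O(not countersign_checklist). An ideal world satisfying every premise can still have not countersign_checklist false, so O(not countersign_checklist) is not derivable.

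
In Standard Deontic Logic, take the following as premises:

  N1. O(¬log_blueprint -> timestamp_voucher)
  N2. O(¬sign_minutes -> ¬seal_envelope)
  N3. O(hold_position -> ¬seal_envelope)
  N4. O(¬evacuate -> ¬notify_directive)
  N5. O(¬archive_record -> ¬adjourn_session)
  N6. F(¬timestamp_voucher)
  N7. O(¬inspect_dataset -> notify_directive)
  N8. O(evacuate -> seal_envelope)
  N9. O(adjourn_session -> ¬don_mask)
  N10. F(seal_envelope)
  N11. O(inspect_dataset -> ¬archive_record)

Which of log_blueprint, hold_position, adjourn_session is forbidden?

adjourn_session

F(seal_envelope) at premise 10 means O(¬seal_envelope).
The contrapositive of premise 8 (O(evacuate -> seal_envelope)) is O(¬seal_envelope -> ¬evacuate), and O(¬seal_envelope) is already established, so O(¬evacuate).
Premise 4 is O(¬evacuate -> ¬notify_directive); since O(¬evacuate), deontic closure gives O(¬notify_directive).
The contrapositive of premise 7 (O(¬inspect_dataset -> notify_directive)) is O(¬notify_directive -> inspect_dataset), and O(¬notify_directive) is already established, so O(inspect_dataset).
Premise 11 is O(inspect_dataset -> ¬archive_record); since O(inspect_dataset), deontic closure gives O(¬archive_record).
Applying K to premise 5 (O(¬archive_record -> ¬adjourn_session)) and O(¬archive_record) yields O(¬adjourn_session).
So O(¬adjourn_session) holds, i.e. adjourn_session is forbidden. None of the other listed options is forbidden under the premises.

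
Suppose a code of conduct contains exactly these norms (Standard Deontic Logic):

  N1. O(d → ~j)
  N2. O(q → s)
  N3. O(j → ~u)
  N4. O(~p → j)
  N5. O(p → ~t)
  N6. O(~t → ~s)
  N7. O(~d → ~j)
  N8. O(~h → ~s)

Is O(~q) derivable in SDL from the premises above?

Premises 1 and 7 are O(d → ~j) and O(~d → ~j); every ideal world satisfies d or ~d, so in either case ~j holds — hence O(~j).
Premise 4 is O(~p → j); contrapositively O(~j → p). Since O(~j) holds, K gives O(p).
With premise 5, O(p → ~t), the K-axiom yields O(~t).
From O(~t) and premise 6, O(~t → ~s), we obtain O(~s).
The contrapositive of premise 2 (O(q → s)) is O(~s → ~q), and O(~s) is already established, so O(~q).
Premises 3, 8 do not contribute to this derivation.
So O(~q) follows.

Yes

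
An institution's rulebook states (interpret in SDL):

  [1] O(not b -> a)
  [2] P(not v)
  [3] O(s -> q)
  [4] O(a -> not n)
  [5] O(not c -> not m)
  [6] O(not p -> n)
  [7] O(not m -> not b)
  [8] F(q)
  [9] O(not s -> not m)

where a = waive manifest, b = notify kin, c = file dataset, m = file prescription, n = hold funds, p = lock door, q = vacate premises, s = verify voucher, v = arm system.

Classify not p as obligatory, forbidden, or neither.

Forbidden

Premise 8 is F(q), i.e. O(not q).
Premise 3, O(s -> q), contraposes to O(not q -> not s); with O(not q) we get O(not s).
From O(not s) and premise 9, O(not s -> not m), we obtain O(not m).
From O(not m) and premise 7, O(not m -> not b), we obtain O(not b).
Applying K to premise 1 (O(not b -> a)) and O(not b) yields O(a).
Applying K to premise 4 (O(a -> not n)) and O(a) yields O(not n).
Premise 6, O(not p -> n), contraposes to O(not n -> p); with O(not n) we get O(p).
Premises 2, 5 do not contribute to this derivation.
Thus O(p), which is F(not p): not p is forbidden.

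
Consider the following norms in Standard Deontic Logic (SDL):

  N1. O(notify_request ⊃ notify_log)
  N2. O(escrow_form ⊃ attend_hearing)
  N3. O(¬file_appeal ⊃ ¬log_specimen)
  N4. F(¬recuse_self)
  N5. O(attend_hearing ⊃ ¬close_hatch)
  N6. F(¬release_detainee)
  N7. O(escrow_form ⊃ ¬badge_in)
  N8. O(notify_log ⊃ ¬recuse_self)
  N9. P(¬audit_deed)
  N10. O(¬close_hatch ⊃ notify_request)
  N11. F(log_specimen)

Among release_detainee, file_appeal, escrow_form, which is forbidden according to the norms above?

escrow_form

F(¬recuse_self) at premise 4 means O(recuse_self).
Premise 8, O(notify_log ⊃ ¬recuse_self), contraposes to O(recuse_self ⊃ ¬notify_log); with O(recuse_self) we get O(¬notify_log).
Premise 1, O(notify_request ⊃ notify_log), contraposes to O(¬notify_log ⊃ ¬notify_request); with O(¬notify_log) we get O(¬notify_request).
Premise 10, O(¬close_hatch ⊃ notify_request), contraposes to O(¬notify_request ⊃ close_hatch); with O(¬notify_request) we get O(close_hatch).
Premise 5, O(attend_hearing ⊃ ¬close_hatch), contraposes to O(close_hatch ⊃ ¬attend_hearing); with O(close_hatch) we get O(¬attend_hearing).
The contrapositive of premise 2 (O(escrow_form ⊃ attend_hearing)) is O(¬attend_hearing ⊃ ¬escrow_form), and O(¬attend_hearing) is already established, so O(¬escrow_form).
So O(¬escrow_form) holds, i.e. escrow_form is forbidden. None of the other listed options is forbidden under the premises.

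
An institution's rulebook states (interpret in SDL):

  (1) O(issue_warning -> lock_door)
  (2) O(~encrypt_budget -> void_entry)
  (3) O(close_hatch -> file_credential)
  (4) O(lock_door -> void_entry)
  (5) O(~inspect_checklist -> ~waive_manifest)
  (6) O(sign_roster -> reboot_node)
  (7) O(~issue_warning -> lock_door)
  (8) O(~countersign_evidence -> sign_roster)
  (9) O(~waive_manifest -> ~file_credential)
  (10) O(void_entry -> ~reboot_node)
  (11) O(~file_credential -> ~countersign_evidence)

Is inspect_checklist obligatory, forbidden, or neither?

Premises 7 and 1 cover both cases: O(~issue_warning -> lock_door) and O(issue_warning -> lock_door). Since ~issue_warning ∨ issue_warning is a tautology, O(lock_door) follows.
Applying K to premise 4 (O(lock_door -> void_entry)) and O(lock_door) yields O(void_entry).
Applying K to premise 10 (O(void_entry -> ~reboot_node)) and O(void_entry) yields O(~reboot_node).
Premise 6, O(sign_roster -> reboot_node), contraposes to O(~reboot_node -> ~sign_roster); with O(~reboot_node) we get O(~sign_roster).
Premise 8 is O(~countersign_evidence -> sign_roster); contrapositively O(~sign_roster -> countersign_evidence). Since O(~sign_roster) holds, K gives O(countersign_evidence).
Premise 11, O(~file_credential -> ~countersign_evidence), contraposes to O(countersign_evidence -> file_credential); with O(countersign_evidence) we get O(file_credential).
Premise 9, O(~waive_manifest -> ~file_credential), contraposes to O(file_credential -> waive_manifest); with O(file_credential) we get O(waive_manifest).
Premise 5, O(~inspect_checklist -> ~waive_manifest), contraposes to O(waive_manifest -> inspect_checklist); with O(waive_manifest) we get O(inspect_checklist).
Premises 2, 3 do not contribute to this derivation.
Hence inspect_checklist is obligatory.

Obligatory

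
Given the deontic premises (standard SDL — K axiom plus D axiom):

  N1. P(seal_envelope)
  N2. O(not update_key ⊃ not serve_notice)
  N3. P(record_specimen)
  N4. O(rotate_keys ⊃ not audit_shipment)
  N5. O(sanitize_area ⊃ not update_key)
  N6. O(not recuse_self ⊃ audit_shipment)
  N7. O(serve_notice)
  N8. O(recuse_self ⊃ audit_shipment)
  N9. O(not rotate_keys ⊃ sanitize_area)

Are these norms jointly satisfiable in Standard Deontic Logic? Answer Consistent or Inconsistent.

Premises 8 and 6 are O(recuse_self ⊃ audit_shipment) and O(not recuse_self ⊃ audit_shipment); every ideal world satisfies recuse_self or not recuse_self, so in either case audit_shipment holds — hence O(audit_shipment).
Premise 4, O(rotate_keys ⊃ not audit_shipment), contraposes to O(audit_shipment ⊃ not rotate_keys); with O(audit_shipment) we get O(not rotate_keys).
Premise 9 is O(not rotate_keys ⊃ sanitize_area); since O(not rotate_keys), deontic closure gives O(sanitize_area).
Applying K to premise 5 (O(sanitize_area ⊃ not update_key)) and O(sanitize_area) yields O(not update_key).
With premise 2, O(not update_key ⊃ not serve_notice), the K-axiom yields O(not serve_notice).
However, premise 7 gives O(serve_notice).
We now have both O(not serve_notice) and O(serve_notice) — serve_notice is simultaneously obligatory and forbidden, violating the D-axiom.

Inconsistent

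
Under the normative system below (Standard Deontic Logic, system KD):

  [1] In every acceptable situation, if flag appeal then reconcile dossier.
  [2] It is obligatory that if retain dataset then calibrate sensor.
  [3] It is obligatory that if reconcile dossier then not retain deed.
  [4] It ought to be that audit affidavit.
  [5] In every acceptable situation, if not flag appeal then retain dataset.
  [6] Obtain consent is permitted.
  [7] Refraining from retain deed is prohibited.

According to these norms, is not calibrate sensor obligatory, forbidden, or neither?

F(¬retain_deed) at premise 7 means O(retain_deed).
Premise 3, O(reconcile_dossier → ¬retain_deed), contraposes to O(retain_deed → ¬reconcile_dossier); with O(retain_deed) we get O(¬reconcile_dossier).
The contrapositive of premise 1 (O(flag_appeal → reconcile_dossier)) is O(¬reconcile_dossier → ¬flag_appeal), and O(¬reconcile_dossier) is already established, so O(¬flag_appeal).
With premise 5, O(¬flag_appeal → retain_dataset), the K-axiom yields O(retain_dataset).
Applying K to premise 2 (O(retain_dataset → calibrate_sensor)) and O(retain_dataset) yields O(calibrate_sensor).
Premises 4, 6 do not contribute to this derivation.
Thus O(calibrate_sensor), which is F(¬calibrate_sensor): ¬calibrate_sensor is forbidden.

Forbidden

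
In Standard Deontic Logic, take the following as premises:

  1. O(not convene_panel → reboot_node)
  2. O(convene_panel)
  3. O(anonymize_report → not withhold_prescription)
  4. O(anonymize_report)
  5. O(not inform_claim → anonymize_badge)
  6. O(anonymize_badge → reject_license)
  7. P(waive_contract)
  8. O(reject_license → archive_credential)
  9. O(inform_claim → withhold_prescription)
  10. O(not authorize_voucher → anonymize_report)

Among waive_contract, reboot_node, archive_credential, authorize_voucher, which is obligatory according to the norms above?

archive_credential

Premise 4 gives O(anonymize_report).
Applying K to premise 3 (O(anonymize_report → not withhold_prescription)) and O(anonymize_report) yields O(not withhold_prescription).
Premise 9, O(inform_claim → withhold_prescription), contraposes to O(not withhold_prescription → not inform_claim); with O(not withhold_prescription) we get O(not inform_claim).
Applying K to premise 5 (O(not inform_claim → anonymize_badge)) and O(not inform_claim) yields O(anonymize_badge).
Applying K to premise 6 (O(anonymize_badge → reject_license)) and O(anonymize_badge) yields O(reject_license).
Applying K to premise 8 (O(reject_license → archive_credential)) and O(reject_license) yields O(archive_credential).
So O(archive_credential) holds — archive_credential is obligatory. None of the other listed options is made obligatory by any chain of premises.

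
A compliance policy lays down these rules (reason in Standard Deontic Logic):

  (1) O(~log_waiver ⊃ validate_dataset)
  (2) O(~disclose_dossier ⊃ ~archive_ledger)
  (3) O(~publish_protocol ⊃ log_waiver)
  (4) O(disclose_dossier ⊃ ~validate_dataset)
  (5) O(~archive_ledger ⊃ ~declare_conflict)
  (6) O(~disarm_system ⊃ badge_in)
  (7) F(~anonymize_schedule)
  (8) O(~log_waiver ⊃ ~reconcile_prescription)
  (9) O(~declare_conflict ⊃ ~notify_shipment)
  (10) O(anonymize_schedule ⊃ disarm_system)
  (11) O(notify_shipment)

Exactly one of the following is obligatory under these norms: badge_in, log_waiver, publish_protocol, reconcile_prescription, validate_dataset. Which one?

From premise 11 we have O(notify_shipment).
Premise 9 is O(~declare_conflict ⊃ ~notify_shipment); contrapositively O(notify_shipment ⊃ declare_conflict). Since O(notify_shipment) holds, K gives O(declare_conflict).
The contrapositive of premise 5 (O(~archive_ledger ⊃ ~declare_conflict)) is O(declare_conflict ⊃ archive_ledger), and O(declare_conflict) is already established, so O(archive_ledger).
Premise 2 is O(~disclose_dossier ⊃ ~archive_ledger); contrapositively O(archive_ledger ⊃ disclose_dossier). Since O(archive_ledger) holds, K gives O(disclose_dossier).
From O(disclose_dossier) and premise 4, O(disclose_dossier ⊃ ~validate_dataset), we obtain O(~validate_dataset).
Premise 1, O(~log_waiver ⊃ validate_dataset), contraposes to O(~validate_dataset ⊃ log_waiver); with O(~validate_dataset) we get O(log_waiver).
So O(log_waiver) holds — log_waiver is obligatory. None of the other listed options is made obligatory by any chain of premises.

log_waiver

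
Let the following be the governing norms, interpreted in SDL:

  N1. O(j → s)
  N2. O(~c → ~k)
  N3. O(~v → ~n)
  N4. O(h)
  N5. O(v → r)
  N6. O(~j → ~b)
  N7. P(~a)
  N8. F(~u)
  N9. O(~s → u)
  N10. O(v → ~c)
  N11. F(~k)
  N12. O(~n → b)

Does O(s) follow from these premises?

Premise 11, F(~k), is equivalent to O(k).
Premise 2, O(~c → ~k), contraposes to O(k → c); with O(k) we get O(c).
The contrapositive of premise 10 (O(v → ~c)) is O(c → ~v), and O(c) is already established, so O(~v).
With premise 3, O(~v → ~n), the K-axiom yields O(~n).
With premise 12, O(~n → b), the K-axiom yields O(b).
Premise 6 is O(~j → ~b); contrapositively O(b → j). Since O(b) holds, K gives O(j).
With premise 1, O(j → s), the K-axiom yields O(s).
Premises 4, 5, 7, 8, 9 do not contribute to this derivation.
So O(s) follows.

Yes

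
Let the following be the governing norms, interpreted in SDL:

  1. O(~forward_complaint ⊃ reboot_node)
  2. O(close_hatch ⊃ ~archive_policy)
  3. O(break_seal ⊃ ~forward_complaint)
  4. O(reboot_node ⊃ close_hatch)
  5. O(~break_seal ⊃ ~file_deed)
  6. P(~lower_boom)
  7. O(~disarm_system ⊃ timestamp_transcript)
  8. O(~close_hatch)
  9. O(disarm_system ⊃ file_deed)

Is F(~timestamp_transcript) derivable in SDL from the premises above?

Yes

Premise 8 states O(~close_hatch) outright.
Premise 4 is O(reboot_node ⊃ close_hatch); contrapositively O(~close_hatch ⊃ ~reboot_node). Since O(~close_hatch) holds, K gives O(~reboot_node).
Premise 1, O(~forward_complaint ⊃ reboot_node), contraposes to O(~reboot_node ⊃ forward_complaint); with O(~reboot_node) we get O(forward_complaint).
Premise 3 is O(break_seal ⊃ ~forward_complaint); contrapositively O(forward_complaint ⊃ ~break_seal). Since O(forward_complaint) holds, K gives O(~break_seal).
With premise 5, O(~break_seal ⊃ ~file_deed), the K-axiom yields O(~file_deed).
Premise 9 is O(disarm_system ⊃ file_deed); contrapositively O(~file_deed ⊃ ~disarm_system). Since O(~file_deed) holds, K gives O(~disarm_system).
Applying K to premise 7 (O(~disarm_system ⊃ timestamp_transcript)) and O(~disarm_system) yields O(timestamp_transcript).
Premises 2, 6 do not contribute to this derivation.
So O(timestamp_transcript) holds, i.e. F(~timestamp_transcript). The claim follows.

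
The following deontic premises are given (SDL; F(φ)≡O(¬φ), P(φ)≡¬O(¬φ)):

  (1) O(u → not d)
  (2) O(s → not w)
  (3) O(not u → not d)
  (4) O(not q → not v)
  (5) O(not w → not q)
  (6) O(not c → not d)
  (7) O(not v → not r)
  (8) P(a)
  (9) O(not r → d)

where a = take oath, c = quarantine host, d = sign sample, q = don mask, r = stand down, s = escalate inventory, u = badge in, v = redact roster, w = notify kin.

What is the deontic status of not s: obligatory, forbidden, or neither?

By case analysis on not u: premise 3 gives O(not u → not d) and premise 1 gives O(u → not d), so O(not d) either way.
Premise 9 is O(not r → d); contrapositively O(not d → r). Since O(not d) holds, K gives O(r).
The contrapositive of premise 7 (O(not v → not r)) is O(r → v), and O(r) is already established, so O(v).
The contrapositive of premise 4 (O(not q → not v)) is O(v → q), and O(v) is already established, so O(q).
Premise 5, O(not w → not q), contraposes to O(q → w); with O(q) we get O(w).
The contrapositive of premise 2 (O(s → not w)) is O(w → not s), and O(w) is already established, so O(not s).
Premises 6, 8 do not contribute to this derivation.
Hence not s is obligatory.

Obligatory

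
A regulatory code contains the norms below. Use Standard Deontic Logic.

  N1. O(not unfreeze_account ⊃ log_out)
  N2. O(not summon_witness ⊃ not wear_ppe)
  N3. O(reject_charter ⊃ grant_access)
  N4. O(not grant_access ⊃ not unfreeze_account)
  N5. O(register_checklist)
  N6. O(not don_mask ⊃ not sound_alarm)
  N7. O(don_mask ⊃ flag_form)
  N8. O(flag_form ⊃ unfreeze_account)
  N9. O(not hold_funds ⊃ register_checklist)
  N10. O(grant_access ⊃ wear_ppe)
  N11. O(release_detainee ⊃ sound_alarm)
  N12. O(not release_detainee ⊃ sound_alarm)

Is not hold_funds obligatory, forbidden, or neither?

Premise 9 is O(not hold_funds ⊃ register_checklist); even if O(register_checklist) held, inferring O(not hold_funds) would be affirming the consequent — invalid.
No premise or chain of K-axiom applications forces O(not hold_funds), and none forces O(hold_funds). So not hold_funds is neither obligatory nor forbidden under these norms.

Neither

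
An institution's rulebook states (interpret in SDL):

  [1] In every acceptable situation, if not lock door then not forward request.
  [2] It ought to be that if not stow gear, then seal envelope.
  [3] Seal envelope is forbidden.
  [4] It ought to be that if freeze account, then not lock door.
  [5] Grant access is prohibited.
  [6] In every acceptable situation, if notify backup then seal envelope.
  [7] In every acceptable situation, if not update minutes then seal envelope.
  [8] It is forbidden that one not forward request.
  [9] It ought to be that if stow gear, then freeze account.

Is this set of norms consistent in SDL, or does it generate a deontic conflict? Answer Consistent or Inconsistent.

Inconsistent

Premise 8, F(¬forward_request), is equivalent to O(forward_request).
The contrapositive of premise 1 (O(¬lock_door → ¬forward_request)) is O(forward_request → lock_door), and O(forward_request) is already established, so O(lock_door).
Premise 4, O(freeze_account → ¬lock_door), contraposes to O(lock_door → ¬freeze_account); with O(lock_door) we get O(¬freeze_account).
The contrapositive of premise 9 (O(stow_gear → freeze_account)) is O(¬freeze_account → ¬stow_gear), and O(¬freeze_account) is already established, so O(¬stow_gear).
Applying K to premise 2 (O(¬stow_gear → seal_envelope)) and O(¬stow_gear) yields O(seal_envelope).
But premise 3, F(seal_envelope), means O(¬seal_envelope).
We now have both O(seal_envelope) and O(¬seal_envelope) — seal_envelope is simultaneously obligatory and forbidden, violating the D-axiom.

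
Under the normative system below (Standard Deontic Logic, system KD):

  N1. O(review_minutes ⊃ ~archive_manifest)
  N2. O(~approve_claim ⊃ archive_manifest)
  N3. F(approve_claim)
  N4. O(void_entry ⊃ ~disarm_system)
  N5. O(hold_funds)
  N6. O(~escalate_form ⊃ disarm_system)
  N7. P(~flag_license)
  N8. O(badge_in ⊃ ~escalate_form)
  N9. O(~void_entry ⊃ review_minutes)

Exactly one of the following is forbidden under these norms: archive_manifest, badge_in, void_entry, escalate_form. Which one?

Premise 3 is F(approve_claim), i.e. O(~approve_claim).
Premise 2 is O(~approve_claim ⊃ archive_manifest); since O(~approve_claim), deontic closure gives O(archive_manifest).
The contrapositive of premise 1 (O(review_minutes ⊃ ~archive_manifest)) is O(archive_manifest ⊃ ~review_minutes), and O(archive_manifest) is already established, so O(~review_minutes).
Premise 9, O(~void_entry ⊃ review_minutes), contraposes to O(~review_minutes ⊃ void_entry); with O(~review_minutes) we get O(void_entry).
From O(void_entry) and premise 4, O(void_entry ⊃ ~disarm_system), we obtain O(~disarm_system).
The contrapositive of premise 6 (O(~escalate_form ⊃ disarm_system)) is O(~disarm_system ⊃ escalate_form), and O(~disarm_system) is already established, so O(escalate_form).
Premise 8 is O(badge_in ⊃ ~escalate_form); contrapositively O(escalate_form ⊃ ~badge_in). Since O(escalate_form) holds, K gives O(~badge_in).
So O(~badge_in) holds, i.e. badge_in is forbidden. None of the other listed options is forbidden under the premises.

badge_in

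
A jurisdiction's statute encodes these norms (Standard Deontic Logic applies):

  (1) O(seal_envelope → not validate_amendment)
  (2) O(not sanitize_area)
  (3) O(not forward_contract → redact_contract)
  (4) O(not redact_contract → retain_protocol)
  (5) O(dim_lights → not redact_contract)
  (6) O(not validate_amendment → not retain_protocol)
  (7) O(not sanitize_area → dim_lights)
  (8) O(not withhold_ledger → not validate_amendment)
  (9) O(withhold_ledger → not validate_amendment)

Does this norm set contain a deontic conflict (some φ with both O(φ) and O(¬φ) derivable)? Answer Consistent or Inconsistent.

Inconsistent

By case analysis on not withhold_ledger: premise 8 gives O(not withhold_ledger → not validate_amendment) and premise 9 gives O(withhold_ledger → not validate_amendment), so O(not validate_amendment) either way.
From O(not validate_amendment) and premise 6, O(not validate_amendment → not retain_protocol), we obtain O(not retain_protocol).
Premise 4 is O(not redact_contract → retain_protocol); contrapositively O(not retain_protocol → redact_contract). Since O(not retain_protocol) holds, K gives O(redact_contract).
Premise 5, O(dim_lights → not redact_contract), contraposes to O(redact_contract → not dim_lights); with O(redact_contract) we get O(not dim_lights).
The contrapositive of premise 7 (O(not sanitize_area → dim_lights)) is O(not dim_lights → sanitize_area), and O(not dim_lights) is already established, so O(sanitize_area).
Yet premise 2 states O(not sanitize_area).
We now have both O(sanitize_area) and O(not sanitize_area) — sanitize_area is simultaneously obligatory and forbidden, violating the D-axiom.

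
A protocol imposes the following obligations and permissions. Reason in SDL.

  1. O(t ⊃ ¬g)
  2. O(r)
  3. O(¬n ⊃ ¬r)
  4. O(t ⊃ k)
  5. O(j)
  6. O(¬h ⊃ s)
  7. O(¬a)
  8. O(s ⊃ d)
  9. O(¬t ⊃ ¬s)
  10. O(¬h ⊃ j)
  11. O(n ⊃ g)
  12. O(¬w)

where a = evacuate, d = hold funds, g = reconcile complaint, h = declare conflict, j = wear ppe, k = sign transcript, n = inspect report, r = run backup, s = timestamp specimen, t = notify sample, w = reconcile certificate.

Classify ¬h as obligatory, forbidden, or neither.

Forbidden

From premise 2 we have O(r).
The contrapositive of premise 3 (O(¬n ⊃ ¬r)) is O(r ⊃ n), and O(r) is already established, so O(n).
With premise 11, O(n ⊃ g), the K-axiom yields O(g).
Premise 1, O(t ⊃ ¬g), contraposes to O(g ⊃ ¬t); with O(g) we get O(¬t).
With premise 9, O(¬t ⊃ ¬s), the K-axiom yields O(¬s).
Premise 6, O(¬h ⊃ s), contraposes to O(¬s ⊃ h); with O(¬s) we get O(h).
Premises 4, 5, 7, 8, 10, 12 do not contribute to this derivation.
Thus O(h), which is F(¬h): ¬h is forbidden.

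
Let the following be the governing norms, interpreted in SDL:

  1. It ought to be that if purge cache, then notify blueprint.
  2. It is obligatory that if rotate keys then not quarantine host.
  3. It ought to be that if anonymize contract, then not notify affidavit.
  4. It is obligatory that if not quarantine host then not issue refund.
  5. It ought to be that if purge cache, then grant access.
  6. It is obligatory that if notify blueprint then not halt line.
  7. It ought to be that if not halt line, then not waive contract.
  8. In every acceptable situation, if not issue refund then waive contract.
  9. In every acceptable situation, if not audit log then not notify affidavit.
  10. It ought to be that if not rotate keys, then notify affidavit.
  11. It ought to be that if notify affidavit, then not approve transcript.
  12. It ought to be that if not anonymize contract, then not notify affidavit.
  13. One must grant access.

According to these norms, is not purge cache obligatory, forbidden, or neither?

Premises 12 and 3 are O(¬anonymize_contract → ¬notify_affidavit) and O(anonymize_contract → ¬notify_affidavit); every ideal world satisfies ¬anonymize_contract or anonymize_contract, so in either case ¬notify_affidavit holds — hence O(¬notify_affidavit).
Premise 10, O(¬rotate_keys → notify_affidavit), contraposes to O(¬notify_affidavit → rotate_keys); with O(¬notify_affidavit) we get O(rotate_keys).
From O(rotate_keys) and premise 2, O(rotate_keys → ¬quarantine_host), we obtain O(¬quarantine_host).
Premise 4 is O(¬quarantine_host → ¬issue_refund); since O(¬quarantine_host), deontic closure gives O(¬issue_refund).
From O(¬issue_refund) and premise 8, O(¬issue_refund → waive_contract), we obtain O(waive_contract).
Premise 7 is O(¬halt_line → ¬waive_contract); contrapositively O(waive_contract → halt_line). Since O(waive_contract) holds, K gives O(halt_line).
Premise 6, O(notify_blueprint → ¬halt_line), contraposes to O(halt_line → ¬notify_blueprint); with O(halt_line) we get O(¬notify_blueprint).
The contrapositive of premise 1 (O(purge_cache → notify_blueprint)) is O(¬notify_blueprint → ¬purge_cache), and O(¬notify_blueprint) is already established, so O(¬purge_cache).
Premises 5, 9, 11, 13 do not contribute to this derivation.
Hence ¬purge_cache is obligatory.

Obligatory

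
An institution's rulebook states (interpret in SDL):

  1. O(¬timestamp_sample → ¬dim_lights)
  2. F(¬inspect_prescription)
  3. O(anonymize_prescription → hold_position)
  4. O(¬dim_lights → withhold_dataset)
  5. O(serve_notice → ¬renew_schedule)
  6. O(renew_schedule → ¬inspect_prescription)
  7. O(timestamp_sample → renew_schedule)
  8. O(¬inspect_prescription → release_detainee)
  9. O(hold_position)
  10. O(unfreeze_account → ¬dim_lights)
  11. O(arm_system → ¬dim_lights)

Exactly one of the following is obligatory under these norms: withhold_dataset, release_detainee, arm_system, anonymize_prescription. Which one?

withhold_dataset

Premise 2 is F(¬inspect_prescription), i.e. O(inspect_prescription).
Premise 6 is O(renew_schedule → ¬inspect_prescription); contrapositively O(inspect_prescription → ¬renew_schedule). Since O(inspect_prescription) holds, K gives O(¬renew_schedule).
Premise 7 is O(timestamp_sample → renew_schedule); contrapositively O(¬renew_schedule → ¬timestamp_sample). Since O(¬renew_schedule) holds, K gives O(¬timestamp_sample).
With premise 1, O(¬timestamp_sample → ¬dim_lights), the K-axiom yields O(¬dim_lights).
Applying K to premise 4 (O(¬dim_lights → withhold_dataset)) and O(¬dim_lights) yields O(withhold_dataset).
So O(withhold_dataset) holds — withhold_dataset is obligatory. None of the other listed options is made obligatory by any chain of premises.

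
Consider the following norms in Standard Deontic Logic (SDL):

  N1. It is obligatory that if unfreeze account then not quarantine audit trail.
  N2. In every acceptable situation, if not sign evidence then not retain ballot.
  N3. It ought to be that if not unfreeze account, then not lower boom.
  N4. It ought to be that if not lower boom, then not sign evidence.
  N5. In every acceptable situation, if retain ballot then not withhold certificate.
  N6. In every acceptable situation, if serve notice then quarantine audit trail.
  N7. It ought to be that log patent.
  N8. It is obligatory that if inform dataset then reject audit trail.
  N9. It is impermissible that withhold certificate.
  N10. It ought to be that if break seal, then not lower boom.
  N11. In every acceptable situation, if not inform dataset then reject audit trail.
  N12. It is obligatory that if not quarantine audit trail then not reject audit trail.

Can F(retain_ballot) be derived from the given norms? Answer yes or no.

Yes

Premises 8 and 11 are O(inform_dataset → reject_audit_trail) and O(¬inform_dataset → reject_audit_trail); every ideal world satisfies inform_dataset or ¬inform_dataset, so in either case reject_audit_trail holds — hence O(reject_audit_trail).
Premise 12 is O(¬quarantine_audit_trail → ¬reject_audit_trail); contrapositively O(reject_audit_trail → quarantine_audit_trail). Since O(reject_audit_trail) holds, K gives O(quarantine_audit_trail).
Premise 1, O(unfreeze_account → ¬quarantine_audit_trail), contraposes to O(quarantine_audit_trail → ¬unfreeze_account); with O(quarantine_audit_trail) we get O(¬unfreeze_account).
Applying K to premise 3 (O(¬unfreeze_account → ¬lower_boom)) and O(¬unfreeze_account) yields O(¬lower_boom).
With premise 4, O(¬lower_boom → ¬sign_evidence), the K-axiom yields O(¬sign_evidence).
With premise 2, O(¬sign_evidence → ¬retain_ballot), the K-axiom yields O(¬retain_ballot).
Premises 5, 6, 7, 9, 10 do not contribute to this derivation.
So O(¬retain_ballot) holds, i.e. F(retain_ballot). The claim follows.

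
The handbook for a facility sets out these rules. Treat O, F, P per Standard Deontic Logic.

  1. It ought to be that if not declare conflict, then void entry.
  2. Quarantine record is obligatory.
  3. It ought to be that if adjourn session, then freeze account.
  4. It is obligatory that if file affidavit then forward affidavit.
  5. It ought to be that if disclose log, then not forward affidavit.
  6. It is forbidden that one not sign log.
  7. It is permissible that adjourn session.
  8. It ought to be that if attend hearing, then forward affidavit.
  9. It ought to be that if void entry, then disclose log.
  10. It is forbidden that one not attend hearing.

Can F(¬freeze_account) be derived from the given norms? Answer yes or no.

Premise 3 is O(adjourn_session → freeze_account), but O(adjourn_session) is not derivable from the premises (the permission P(adjourn_session) asserts only ¬O(¬adjourn_session), not O(adjourn_session)), so it does not yield O(freeze_account).
No other premise forces O(freeze_account). An ideal world satisfying every premise can still have ¬freeze_account true, so F(¬freeze_account) is not derivable.

No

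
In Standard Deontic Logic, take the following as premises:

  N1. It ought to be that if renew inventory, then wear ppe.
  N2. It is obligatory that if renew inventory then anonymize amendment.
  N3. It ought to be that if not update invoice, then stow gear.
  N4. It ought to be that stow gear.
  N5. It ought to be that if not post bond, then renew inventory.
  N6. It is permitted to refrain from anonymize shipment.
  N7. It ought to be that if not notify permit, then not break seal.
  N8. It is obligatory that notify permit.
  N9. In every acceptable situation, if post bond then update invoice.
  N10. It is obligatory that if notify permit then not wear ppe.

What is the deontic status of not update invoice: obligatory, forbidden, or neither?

Premise 8 gives O(notify_permit).
Applying K to premise 10 (O(notify_permit → ¬wear_ppe)) and O(notify_permit) yields O(¬wear_ppe).
The contrapositive of premise 1 (O(renew_inventory → wear_ppe)) is O(¬wear_ppe → ¬renew_inventory), and O(¬wear_ppe) is already established, so O(¬renew_inventory).
Premise 5, O(¬post_bond → renew_inventory), contraposes to O(¬renew_inventory → post_bond); with O(¬renew_inventory) we get O(post_bond).
With premise 9, O(post_bond → update_invoice), the K-axiom yields O(update_invoice).
Premises 2, 3, 4, 6, 7 do not contribute to this derivation.
Thus O(update_invoice), which is F(¬update_invoice): ¬update_invoice is forbidden.

Forbidden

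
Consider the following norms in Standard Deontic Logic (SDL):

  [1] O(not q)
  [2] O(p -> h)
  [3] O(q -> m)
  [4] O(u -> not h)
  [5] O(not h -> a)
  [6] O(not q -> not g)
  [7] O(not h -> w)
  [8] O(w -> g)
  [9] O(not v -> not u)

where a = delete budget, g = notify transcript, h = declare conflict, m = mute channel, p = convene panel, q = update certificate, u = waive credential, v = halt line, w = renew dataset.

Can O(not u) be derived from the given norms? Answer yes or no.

From premise 1 we have O(not q).
Premise 6 is O(not q -> not g); since O(not q), deontic closure gives O(not g).
Premise 8, O(w -> g), contraposes to O(not g -> not w); with O(not g) we get O(not w).
Premise 7 is O(not h -> w); contrapositively O(not w -> h). Since O(not w) holds, K gives O(h).
The contrapositive of premise 4 (O(u -> not h)) is O(h -> not u), and O(h) is already established, so O(not u).
Premises 2, 3, 5, 9 do not contribute to this derivation.
So O(not u) follows.

Yes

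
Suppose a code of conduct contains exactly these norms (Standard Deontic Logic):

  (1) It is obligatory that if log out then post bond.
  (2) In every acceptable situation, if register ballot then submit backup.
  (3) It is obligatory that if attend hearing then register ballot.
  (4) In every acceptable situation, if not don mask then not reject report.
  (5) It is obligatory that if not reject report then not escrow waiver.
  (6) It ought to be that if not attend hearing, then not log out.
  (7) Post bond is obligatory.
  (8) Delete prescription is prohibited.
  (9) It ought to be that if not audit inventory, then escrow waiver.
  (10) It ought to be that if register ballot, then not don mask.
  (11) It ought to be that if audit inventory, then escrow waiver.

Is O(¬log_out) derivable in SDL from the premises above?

Yes

Premises 9 and 11 are O(¬audit_inventory → escrow_waiver) and O(audit_inventory → escrow_waiver); every ideal world satisfies ¬audit_inventory or audit_inventory, so in either case escrow_waiver holds — hence O(escrow_waiver).
The contrapositive of premise 5 (O(¬reject_report → ¬escrow_waiver)) is O(escrow_waiver → reject_report), and O(escrow_waiver) is already established, so O(reject_report).
The contrapositive of premise 4 (O(¬don_mask → ¬reject_report)) is O(reject_report → don_mask), and O(reject_report) is already established, so O(don_mask).
The contrapositive of premise 10 (O(register_ballot → ¬don_mask)) is O(don_mask → ¬register_ballot), and O(don_mask) is already established, so O(¬register_ballot).
Premise 3, O(attend_hearing → register_ballot), contraposes to O(¬register_ballot → ¬attend_hearing); with O(¬register_ballot) we get O(¬attend_hearing).
Premise 6 is O(¬attend_hearing → ¬log_out); since O(¬attend_hearing), deontic closure gives O(¬log_out).
Premises 1, 2, 7, 8 do not contribute to this derivation.
So O(¬log_out) follows.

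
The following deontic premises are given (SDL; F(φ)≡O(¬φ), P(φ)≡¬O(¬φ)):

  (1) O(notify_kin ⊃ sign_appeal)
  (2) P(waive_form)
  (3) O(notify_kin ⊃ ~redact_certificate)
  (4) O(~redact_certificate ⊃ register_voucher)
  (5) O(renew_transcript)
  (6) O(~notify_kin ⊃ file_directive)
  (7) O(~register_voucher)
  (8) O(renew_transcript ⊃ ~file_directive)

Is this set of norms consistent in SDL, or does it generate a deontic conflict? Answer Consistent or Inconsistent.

Inconsistent

From premise 7 we have O(~register_voucher).
The contrapositive of premise 4 (O(~redact_certificate ⊃ register_voucher)) is O(~register_voucher ⊃ redact_certificate), and O(~register_voucher) is already established, so O(redact_certificate).
Premise 3 is O(notify_kin ⊃ ~redact_certificate); contrapositively O(redact_certificate ⊃ ~notify_kin). Since O(redact_certificate) holds, K gives O(~notify_kin).
Premise 6 is O(~notify_kin ⊃ file_directive); since O(~notify_kin), deontic closure gives O(file_directive).
Premise 8 is O(renew_transcript ⊃ ~file_directive); contrapositively O(file_directive ⊃ ~renew_transcript). Since O(file_directive) holds, K gives O(~renew_transcript).
Yet premise 5 states O(renew_transcript).
We now have both O(~renew_transcript) and O(renew_transcript) — renew_transcript is simultaneously obligatory and forbidden, violating the D-axiom.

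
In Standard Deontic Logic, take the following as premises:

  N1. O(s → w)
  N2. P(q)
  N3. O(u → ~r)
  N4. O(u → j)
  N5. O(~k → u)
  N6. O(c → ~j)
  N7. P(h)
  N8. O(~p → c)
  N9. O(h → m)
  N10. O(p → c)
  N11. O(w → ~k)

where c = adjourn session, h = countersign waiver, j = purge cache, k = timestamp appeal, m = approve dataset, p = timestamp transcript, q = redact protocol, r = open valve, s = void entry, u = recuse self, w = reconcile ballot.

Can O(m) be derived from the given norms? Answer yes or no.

Premise 9 is O(h → m), but O(h) is not derivable from the premises (the permission P(h) asserts only ~O(~h), not O(h)), so it does not yield O(m).
No other premise forces O(m). An ideal world satisfying every premise can still have m false, so O(m) is not derivable.

No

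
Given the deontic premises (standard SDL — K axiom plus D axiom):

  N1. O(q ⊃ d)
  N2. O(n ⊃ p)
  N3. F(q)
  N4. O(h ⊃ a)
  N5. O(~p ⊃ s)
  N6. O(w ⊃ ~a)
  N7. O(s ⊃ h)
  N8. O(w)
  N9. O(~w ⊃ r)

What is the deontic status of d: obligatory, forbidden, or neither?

Neither

Premise 1 is O(q ⊃ d), but O(q) is not derivable from the premises, so it does not yield O(d).
No premise or chain of K-axiom applications forces O(d), and none forces O(~d). So d is neither obligatory nor forbidden under these norms.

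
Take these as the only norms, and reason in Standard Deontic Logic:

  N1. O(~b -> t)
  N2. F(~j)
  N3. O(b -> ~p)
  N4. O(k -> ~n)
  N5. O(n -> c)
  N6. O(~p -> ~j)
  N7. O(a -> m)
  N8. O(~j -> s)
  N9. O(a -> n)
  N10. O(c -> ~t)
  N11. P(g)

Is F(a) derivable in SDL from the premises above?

Yes

Premise 2, F(~j), is equivalent to O(j).
Premise 6, O(~p -> ~j), contraposes to O(j -> p); with O(j) we get O(p).
The contrapositive of premise 3 (O(b -> ~p)) is O(p -> ~b), and O(p) is already established, so O(~b).
Applying K to premise 1 (O(~b -> t)) and O(~b) yields O(t).
Premise 10, O(c -> ~t), contraposes to O(t -> ~c); with O(t) we get O(~c).
The contrapositive of premise 5 (O(n -> c)) is O(~c -> ~n), and O(~c) is already established, so O(~n).
The contrapositive of premise 9 (O(a -> n)) is O(~n -> ~a), and O(~n) is already established, so O(~a).
Premises 4, 7, 8, 11 do not contribute to this derivation.
So O(~a) holds, i.e. F(a). The claim follows.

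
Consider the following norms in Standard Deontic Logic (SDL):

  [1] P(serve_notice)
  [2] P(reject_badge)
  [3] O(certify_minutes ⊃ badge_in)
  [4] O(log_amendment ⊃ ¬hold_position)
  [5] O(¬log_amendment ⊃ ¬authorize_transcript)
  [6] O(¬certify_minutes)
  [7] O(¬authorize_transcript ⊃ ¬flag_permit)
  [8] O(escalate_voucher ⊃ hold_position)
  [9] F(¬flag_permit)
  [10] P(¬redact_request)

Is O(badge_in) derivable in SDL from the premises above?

Premise 3 is O(certify_minutes ⊃ badge_in), but O(certify_minutes) is not derivable from the premises, so it does not yield O(badge_in).
No other premise forces O(badge_in). An ideal world satisfying every premise can still have badge_in false, so O(badge_in) is not derivable.

No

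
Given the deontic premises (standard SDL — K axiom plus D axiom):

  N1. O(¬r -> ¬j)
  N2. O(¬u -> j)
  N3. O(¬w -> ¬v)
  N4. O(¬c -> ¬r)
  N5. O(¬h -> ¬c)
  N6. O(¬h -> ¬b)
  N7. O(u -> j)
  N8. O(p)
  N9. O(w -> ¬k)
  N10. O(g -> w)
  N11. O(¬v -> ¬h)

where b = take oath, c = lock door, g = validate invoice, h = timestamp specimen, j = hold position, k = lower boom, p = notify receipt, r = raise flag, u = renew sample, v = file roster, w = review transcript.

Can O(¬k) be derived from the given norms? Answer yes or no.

Yes

By case analysis on u: premise 7 gives O(u -> j) and premise 2 gives O(¬u -> j), so O(j) either way.
The contrapositive of premise 1 (O(¬r -> ¬j)) is O(j -> r), and O(j) is already established, so O(r).
Premise 4, O(¬c -> ¬r), contraposes to O(r -> c); with O(r) we get O(c).
Premise 5 is O(¬h -> ¬c); contrapositively O(c -> h). Since O(c) holds, K gives O(h).
Premise 11, O(¬v -> ¬h), contraposes to O(h -> v); with O(h) we get O(v).
The contrapositive of premise 3 (O(¬w -> ¬v)) is O(v -> w), and O(v) is already established, so O(w).
Premise 9 is O(w -> ¬k); since O(w), deontic closure gives O(¬k).
Premises 6, 8, 10 do not contribute to this derivation.
So O(¬k) follows.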